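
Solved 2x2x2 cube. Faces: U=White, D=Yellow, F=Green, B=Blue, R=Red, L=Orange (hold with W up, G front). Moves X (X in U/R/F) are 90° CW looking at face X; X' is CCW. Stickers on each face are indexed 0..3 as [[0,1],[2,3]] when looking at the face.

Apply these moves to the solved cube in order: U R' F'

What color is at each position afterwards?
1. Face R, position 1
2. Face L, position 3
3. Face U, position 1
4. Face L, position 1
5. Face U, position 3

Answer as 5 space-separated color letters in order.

After move 1 (U): U=WWWW F=RRGG R=BBRR B=OOBB L=GGOO
After move 2 (R'): R=BRBR U=WBWO F=RWGW D=YRYG B=YOYB
After move 3 (F'): F=WWRG U=WBBB R=RRYR D=GOYG L=GOOW
Query 1: R[1] = R
Query 2: L[3] = W
Query 3: U[1] = B
Query 4: L[1] = O
Query 5: U[3] = B

Answer: R W B O B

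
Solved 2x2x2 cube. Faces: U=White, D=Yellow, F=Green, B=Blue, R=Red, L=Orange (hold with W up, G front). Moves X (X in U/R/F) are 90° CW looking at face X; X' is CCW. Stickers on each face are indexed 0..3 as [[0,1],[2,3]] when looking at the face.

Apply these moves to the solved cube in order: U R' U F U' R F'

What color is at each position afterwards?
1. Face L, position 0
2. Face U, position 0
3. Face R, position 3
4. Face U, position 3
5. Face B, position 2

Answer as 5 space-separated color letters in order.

After move 1 (U): U=WWWW F=RRGG R=BBRR B=OOBB L=GGOO
After move 2 (R'): R=BRBR U=WBWO F=RWGW D=YRYG B=YOYB
After move 3 (U): U=WWOB F=BRGW R=YOBR B=GGYB L=RWOO
After move 4 (F): F=GBWR U=WWOW R=OOBR D=BYYG L=RYOR
After move 5 (U'): U=WWWO F=RYWR R=GBBR B=OOYB L=GGOR
After move 6 (R): R=BGRB U=WYWR F=RYWG D=BYYO B=OOWB
After move 7 (F'): F=YGRW U=WYBR R=YGBB D=GRYO L=GROW
Query 1: L[0] = G
Query 2: U[0] = W
Query 3: R[3] = B
Query 4: U[3] = R
Query 5: B[2] = W

Answer: G W B R W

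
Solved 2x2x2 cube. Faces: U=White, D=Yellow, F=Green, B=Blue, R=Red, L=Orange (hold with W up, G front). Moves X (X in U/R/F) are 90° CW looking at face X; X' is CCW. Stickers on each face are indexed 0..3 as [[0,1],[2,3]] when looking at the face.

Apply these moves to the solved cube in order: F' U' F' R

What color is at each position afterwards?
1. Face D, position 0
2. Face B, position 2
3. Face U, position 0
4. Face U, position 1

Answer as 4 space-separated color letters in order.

After move 1 (F'): F=GGGG U=WWRR R=YRYR D=OOYY L=OWOW
After move 2 (U'): U=WRWR F=OWGG R=GGYR B=YRBB L=BBOW
After move 3 (F'): F=WGOG U=WRGY R=OGOR D=BWYY L=BROW
After move 4 (R): R=OORG U=WGGG F=WWOY D=BBYY B=YRRB
Query 1: D[0] = B
Query 2: B[2] = R
Query 3: U[0] = W
Query 4: U[1] = G

Answer: B R W G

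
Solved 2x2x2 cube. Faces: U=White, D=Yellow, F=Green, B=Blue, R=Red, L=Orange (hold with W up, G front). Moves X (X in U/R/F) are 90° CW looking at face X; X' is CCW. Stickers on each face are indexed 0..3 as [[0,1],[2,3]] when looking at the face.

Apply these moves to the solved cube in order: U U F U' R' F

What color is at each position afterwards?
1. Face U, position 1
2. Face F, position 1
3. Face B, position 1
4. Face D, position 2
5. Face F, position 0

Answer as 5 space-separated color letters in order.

Answer: B R O Y G

Derivation:
After move 1 (U): U=WWWW F=RRGG R=BBRR B=OOBB L=GGOO
After move 2 (U): U=WWWW F=BBGG R=OORR B=GGBB L=RROO
After move 3 (F): F=GBGB U=WWOR R=WOWR D=ROYY L=RYOY
After move 4 (U'): U=WRWO F=RYGB R=GBWR B=WOBB L=GGOY
After move 5 (R'): R=BRGW U=WBWW F=RRGO D=RYYB B=YOOB
After move 6 (F): F=GROR U=WBYG R=WRWW D=GBYB L=GROY
Query 1: U[1] = B
Query 2: F[1] = R
Query 3: B[1] = O
Query 4: D[2] = Y
Query 5: F[0] = G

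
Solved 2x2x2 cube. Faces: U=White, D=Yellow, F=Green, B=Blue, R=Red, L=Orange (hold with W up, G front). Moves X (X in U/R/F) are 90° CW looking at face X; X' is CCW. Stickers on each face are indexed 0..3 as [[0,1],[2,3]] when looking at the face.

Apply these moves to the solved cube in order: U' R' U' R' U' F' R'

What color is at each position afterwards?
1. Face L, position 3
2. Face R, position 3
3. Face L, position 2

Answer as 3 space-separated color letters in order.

Answer: B Y O

Derivation:
After move 1 (U'): U=WWWW F=OOGG R=GGRR B=RRBB L=BBOO
After move 2 (R'): R=GRGR U=WBWR F=OWGW D=YOYG B=YRYB
After move 3 (U'): U=BRWW F=BBGW R=OWGR B=GRYB L=YROO
After move 4 (R'): R=WROG U=BYWG F=BRGW D=YBYW B=GROB
After move 5 (U'): U=YGBW F=YRGW R=BROG B=WROB L=GROO
After move 6 (F'): F=RWYG U=YGBO R=BRYG D=ROYW L=GWOB
After move 7 (R'): R=RGBY U=YOBW F=RGYO D=RWYG B=WROB
Query 1: L[3] = B
Query 2: R[3] = Y
Query 3: L[2] = O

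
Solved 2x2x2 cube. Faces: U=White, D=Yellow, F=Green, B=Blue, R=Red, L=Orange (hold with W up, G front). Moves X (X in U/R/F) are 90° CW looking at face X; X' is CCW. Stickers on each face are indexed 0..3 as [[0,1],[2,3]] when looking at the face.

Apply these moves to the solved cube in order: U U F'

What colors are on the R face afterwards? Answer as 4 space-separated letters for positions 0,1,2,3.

After move 1 (U): U=WWWW F=RRGG R=BBRR B=OOBB L=GGOO
After move 2 (U): U=WWWW F=BBGG R=OORR B=GGBB L=RROO
After move 3 (F'): F=BGBG U=WWOR R=YOYR D=ROYY L=RWOW
Query: R face = YOYR

Answer: Y O Y R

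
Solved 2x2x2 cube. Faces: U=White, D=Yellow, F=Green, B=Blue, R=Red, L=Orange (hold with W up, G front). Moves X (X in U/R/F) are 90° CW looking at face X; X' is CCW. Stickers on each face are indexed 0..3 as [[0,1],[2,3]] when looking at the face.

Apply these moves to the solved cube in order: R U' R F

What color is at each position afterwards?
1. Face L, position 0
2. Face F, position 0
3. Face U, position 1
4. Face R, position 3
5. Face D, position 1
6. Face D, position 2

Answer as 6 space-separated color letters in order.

After move 1 (R): R=RRRR U=WGWG F=GYGY D=YBYB B=WBWB
After move 2 (U'): U=GGWW F=OOGY R=GYRR B=RRWB L=WBOO
After move 3 (R): R=RGRY U=GOWY F=OBGB D=YWYR B=WRGB
After move 4 (F): F=GOBB U=GOOB R=WGYY D=RRYR L=WYOW
Query 1: L[0] = W
Query 2: F[0] = G
Query 3: U[1] = O
Query 4: R[3] = Y
Query 5: D[1] = R
Query 6: D[2] = Y

Answer: W G O Y R Y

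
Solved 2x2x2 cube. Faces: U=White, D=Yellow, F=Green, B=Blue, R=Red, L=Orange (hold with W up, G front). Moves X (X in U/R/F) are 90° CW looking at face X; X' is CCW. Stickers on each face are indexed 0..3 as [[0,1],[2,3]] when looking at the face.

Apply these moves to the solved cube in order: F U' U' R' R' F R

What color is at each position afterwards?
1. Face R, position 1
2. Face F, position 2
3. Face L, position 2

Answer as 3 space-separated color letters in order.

Answer: W G O

Derivation:
After move 1 (F): F=GGGG U=WWOO R=WRWR D=RRYY L=OYOY
After move 2 (U'): U=WOWO F=OYGG R=GGWR B=WRBB L=BBOY
After move 3 (U'): U=OOWW F=BBGG R=OYWR B=GGBB L=WROY
After move 4 (R'): R=YROW U=OBWG F=BOGW D=RBYG B=YGRB
After move 5 (R'): R=RWYO U=ORWY F=BBGG D=ROYW B=GGBB
After move 6 (F): F=GBGB U=ORYR R=WWYO D=YRYW L=WROO
After move 7 (R): R=YWOW U=OBYB F=GRGW D=YBYG B=RGRB
Query 1: R[1] = W
Query 2: F[2] = G
Query 3: L[2] = O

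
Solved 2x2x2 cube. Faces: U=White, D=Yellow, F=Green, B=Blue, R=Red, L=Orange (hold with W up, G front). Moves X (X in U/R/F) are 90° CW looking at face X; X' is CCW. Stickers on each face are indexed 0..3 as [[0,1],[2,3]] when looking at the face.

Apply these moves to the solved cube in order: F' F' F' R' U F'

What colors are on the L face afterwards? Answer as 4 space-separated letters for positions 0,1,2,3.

Answer: G B O B

Derivation:
After move 1 (F'): F=GGGG U=WWRR R=YRYR D=OOYY L=OWOW
After move 2 (F'): F=GGGG U=WWYY R=OROR D=WWYY L=OROR
After move 3 (F'): F=GGGG U=WWOO R=WRWR D=RRYY L=OYOY
After move 4 (R'): R=RRWW U=WBOB F=GWGO D=RGYG B=YBRB
After move 5 (U): U=OWBB F=RRGO R=YBWW B=OYRB L=GWOY
After move 6 (F'): F=RORG U=OWYW R=GBRW D=WYYG L=GBOB
Query: L face = GBOB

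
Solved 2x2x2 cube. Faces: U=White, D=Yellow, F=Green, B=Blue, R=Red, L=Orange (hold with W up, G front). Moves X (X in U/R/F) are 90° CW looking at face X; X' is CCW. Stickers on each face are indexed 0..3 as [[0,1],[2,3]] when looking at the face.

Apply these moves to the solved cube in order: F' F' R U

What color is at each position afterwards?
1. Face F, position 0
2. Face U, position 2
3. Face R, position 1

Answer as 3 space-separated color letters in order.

Answer: O G B

Derivation:
After move 1 (F'): F=GGGG U=WWRR R=YRYR D=OOYY L=OWOW
After move 2 (F'): F=GGGG U=WWYY R=OROR D=WWYY L=OROR
After move 3 (R): R=OORR U=WGYG F=GWGY D=WBYB B=YBWB
After move 4 (U): U=YWGG F=OOGY R=YBRR B=ORWB L=GWOR
Query 1: F[0] = O
Query 2: U[2] = G
Query 3: R[1] = B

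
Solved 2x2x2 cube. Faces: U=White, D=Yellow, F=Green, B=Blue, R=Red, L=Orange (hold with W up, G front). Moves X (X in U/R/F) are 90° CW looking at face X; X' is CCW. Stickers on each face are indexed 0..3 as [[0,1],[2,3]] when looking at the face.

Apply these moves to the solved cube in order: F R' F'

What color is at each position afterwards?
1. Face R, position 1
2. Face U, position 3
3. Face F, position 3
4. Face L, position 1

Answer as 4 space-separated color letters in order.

After move 1 (F): F=GGGG U=WWOO R=WRWR D=RRYY L=OYOY
After move 2 (R'): R=RRWW U=WBOB F=GWGO D=RGYG B=YBRB
After move 3 (F'): F=WOGG U=WBRW R=GRRW D=YYYG L=OBOO
Query 1: R[1] = R
Query 2: U[3] = W
Query 3: F[3] = G
Query 4: L[1] = B

Answer: R W G B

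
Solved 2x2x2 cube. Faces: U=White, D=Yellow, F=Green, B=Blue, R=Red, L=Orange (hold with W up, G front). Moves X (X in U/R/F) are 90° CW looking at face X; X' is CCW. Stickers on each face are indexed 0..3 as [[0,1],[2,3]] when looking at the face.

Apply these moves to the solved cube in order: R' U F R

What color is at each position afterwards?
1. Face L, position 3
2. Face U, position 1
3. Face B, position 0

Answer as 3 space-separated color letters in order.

After move 1 (R'): R=RRRR U=WBWB F=GWGW D=YGYG B=YBYB
After move 2 (U): U=WWBB F=RRGW R=YBRR B=OOYB L=GWOO
After move 3 (F): F=GRWR U=WWOW R=BBBR D=RYYG L=GYOG
After move 4 (R): R=BBRB U=WROR F=GYWG D=RYYO B=WOWB
Query 1: L[3] = G
Query 2: U[1] = R
Query 3: B[0] = W

Answer: G R W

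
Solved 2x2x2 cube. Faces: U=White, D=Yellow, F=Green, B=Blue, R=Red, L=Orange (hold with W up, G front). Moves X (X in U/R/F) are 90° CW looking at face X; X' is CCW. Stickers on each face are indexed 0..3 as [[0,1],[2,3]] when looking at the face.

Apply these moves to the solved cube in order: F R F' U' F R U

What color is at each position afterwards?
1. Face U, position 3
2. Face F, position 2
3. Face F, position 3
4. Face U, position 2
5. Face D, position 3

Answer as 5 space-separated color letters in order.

Answer: O G B G B

Derivation:
After move 1 (F): F=GGGG U=WWOO R=WRWR D=RRYY L=OYOY
After move 2 (R): R=WWRR U=WGOG F=GRGY D=RBYB B=OBWB
After move 3 (F'): F=RYGG U=WGWR R=BWRR D=YYYB L=OGOO
After move 4 (U'): U=GRWW F=OGGG R=RYRR B=BWWB L=OBOO
After move 5 (F): F=GOGG U=GROB R=WYWR D=RRYB L=OYOY
After move 6 (R): R=WWRY U=GOOG F=GRGB D=RWYB B=BWRB
After move 7 (U): U=OGGO F=WWGB R=BWRY B=OYRB L=GROY
Query 1: U[3] = O
Query 2: F[2] = G
Query 3: F[3] = B
Query 4: U[2] = G
Query 5: D[3] = B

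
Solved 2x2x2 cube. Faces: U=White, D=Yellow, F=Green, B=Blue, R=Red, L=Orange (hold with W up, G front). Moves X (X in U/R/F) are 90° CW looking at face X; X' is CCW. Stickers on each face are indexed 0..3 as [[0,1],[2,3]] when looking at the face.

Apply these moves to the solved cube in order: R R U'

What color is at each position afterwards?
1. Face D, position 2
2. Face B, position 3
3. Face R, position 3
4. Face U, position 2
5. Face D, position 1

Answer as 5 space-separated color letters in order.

Answer: Y B R W W

Derivation:
After move 1 (R): R=RRRR U=WGWG F=GYGY D=YBYB B=WBWB
After move 2 (R): R=RRRR U=WYWY F=GBGB D=YWYW B=GBGB
After move 3 (U'): U=YYWW F=OOGB R=GBRR B=RRGB L=GBOO
Query 1: D[2] = Y
Query 2: B[3] = B
Query 3: R[3] = R
Query 4: U[2] = W
Query 5: D[1] = W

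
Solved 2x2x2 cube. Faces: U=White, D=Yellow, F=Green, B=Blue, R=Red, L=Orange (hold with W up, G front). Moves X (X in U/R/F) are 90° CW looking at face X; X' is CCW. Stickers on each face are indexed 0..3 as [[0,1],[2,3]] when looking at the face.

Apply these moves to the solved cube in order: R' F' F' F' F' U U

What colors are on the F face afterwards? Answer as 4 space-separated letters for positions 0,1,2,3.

Answer: Y B G W

Derivation:
After move 1 (R'): R=RRRR U=WBWB F=GWGW D=YGYG B=YBYB
After move 2 (F'): F=WWGG U=WBRR R=GRYR D=OOYG L=OBOW
After move 3 (F'): F=WGWG U=WBGY R=OROR D=BWYG L=OROR
After move 4 (F'): F=GGWW U=WBOO R=WRBR D=RRYG L=OYOG
After move 5 (F'): F=GWGW U=WBWB R=RRRR D=YGYG L=OOOO
After move 6 (U): U=WWBB F=RRGW R=YBRR B=OOYB L=GWOO
After move 7 (U): U=BWBW F=YBGW R=OORR B=GWYB L=RROO
Query: F face = YBGW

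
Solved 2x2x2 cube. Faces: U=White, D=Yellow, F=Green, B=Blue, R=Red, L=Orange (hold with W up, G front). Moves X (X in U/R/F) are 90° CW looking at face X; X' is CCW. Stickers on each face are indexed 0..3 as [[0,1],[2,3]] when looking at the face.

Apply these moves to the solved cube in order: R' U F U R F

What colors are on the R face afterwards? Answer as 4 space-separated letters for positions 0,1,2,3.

Answer: W O R O

Derivation:
After move 1 (R'): R=RRRR U=WBWB F=GWGW D=YGYG B=YBYB
After move 2 (U): U=WWBB F=RRGW R=YBRR B=OOYB L=GWOO
After move 3 (F): F=GRWR U=WWOW R=BBBR D=RYYG L=GYOG
After move 4 (U): U=OWWW F=BBWR R=OOBR B=GYYB L=GROG
After move 5 (R): R=BORO U=OBWR F=BYWG D=RYYG B=WYWB
After move 6 (F): F=WBGY U=OBGR R=WORO D=RBYG L=GROY
Query: R face = WORO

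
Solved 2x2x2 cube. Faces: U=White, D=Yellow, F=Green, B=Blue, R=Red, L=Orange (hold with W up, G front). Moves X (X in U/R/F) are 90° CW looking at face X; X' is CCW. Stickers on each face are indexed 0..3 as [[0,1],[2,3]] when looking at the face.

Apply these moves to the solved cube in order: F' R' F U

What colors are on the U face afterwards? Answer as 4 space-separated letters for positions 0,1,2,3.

Answer: W W W B

Derivation:
After move 1 (F'): F=GGGG U=WWRR R=YRYR D=OOYY L=OWOW
After move 2 (R'): R=RRYY U=WBRB F=GWGR D=OGYG B=YBOB
After move 3 (F): F=GGRW U=WBWW R=RRBY D=YRYG L=OOOG
After move 4 (U): U=WWWB F=RRRW R=YBBY B=OOOB L=GGOG
Query: U face = WWWB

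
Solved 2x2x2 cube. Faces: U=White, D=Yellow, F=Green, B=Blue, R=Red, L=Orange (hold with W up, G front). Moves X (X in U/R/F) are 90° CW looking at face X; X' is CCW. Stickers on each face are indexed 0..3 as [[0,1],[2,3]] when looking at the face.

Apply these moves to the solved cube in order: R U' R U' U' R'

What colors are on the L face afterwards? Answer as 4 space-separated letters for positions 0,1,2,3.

After move 1 (R): R=RRRR U=WGWG F=GYGY D=YBYB B=WBWB
After move 2 (U'): U=GGWW F=OOGY R=GYRR B=RRWB L=WBOO
After move 3 (R): R=RGRY U=GOWY F=OBGB D=YWYR B=WRGB
After move 4 (U'): U=OYGW F=WBGB R=OBRY B=RGGB L=WROO
After move 5 (U'): U=YWOG F=WRGB R=WBRY B=OBGB L=RGOO
After move 6 (R'): R=BYWR U=YGOO F=WWGG D=YRYB B=RBWB
Query: L face = RGOO

Answer: R G O O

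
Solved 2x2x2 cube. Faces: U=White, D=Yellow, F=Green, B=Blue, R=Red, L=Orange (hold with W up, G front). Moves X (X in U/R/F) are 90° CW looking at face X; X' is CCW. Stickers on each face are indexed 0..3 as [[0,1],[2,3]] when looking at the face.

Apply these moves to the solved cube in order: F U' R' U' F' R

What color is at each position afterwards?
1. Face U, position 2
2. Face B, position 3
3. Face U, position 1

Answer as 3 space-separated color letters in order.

After move 1 (F): F=GGGG U=WWOO R=WRWR D=RRYY L=OYOY
After move 2 (U'): U=WOWO F=OYGG R=GGWR B=WRBB L=BBOY
After move 3 (R'): R=GRGW U=WBWW F=OOGO D=RYYG B=YRRB
After move 4 (U'): U=BWWW F=BBGO R=OOGW B=GRRB L=YROY
After move 5 (F'): F=BOBG U=BWOG R=YORW D=RYYG L=YWOW
After move 6 (R): R=RYWO U=BOOG F=BYBG D=RRYG B=GRWB
Query 1: U[2] = O
Query 2: B[3] = B
Query 3: U[1] = O

Answer: O B O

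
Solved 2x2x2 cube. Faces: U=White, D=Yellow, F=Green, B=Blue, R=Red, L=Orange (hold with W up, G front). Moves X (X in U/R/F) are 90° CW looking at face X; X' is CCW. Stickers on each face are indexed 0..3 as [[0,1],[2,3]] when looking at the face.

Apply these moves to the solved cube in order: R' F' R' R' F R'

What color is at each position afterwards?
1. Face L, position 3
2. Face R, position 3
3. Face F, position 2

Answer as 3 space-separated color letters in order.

After move 1 (R'): R=RRRR U=WBWB F=GWGW D=YGYG B=YBYB
After move 2 (F'): F=WWGG U=WBRR R=GRYR D=OOYG L=OBOW
After move 3 (R'): R=RRGY U=WYRY F=WBGR D=OWYG B=GBOB
After move 4 (R'): R=RYRG U=WORG F=WYGY D=OBYR B=GBWB
After move 5 (F): F=GWYY U=WOWB R=RYGG D=RRYR L=OOOB
After move 6 (R'): R=YGRG U=WWWG F=GOYB D=RWYY B=RBRB
Query 1: L[3] = B
Query 2: R[3] = G
Query 3: F[2] = Y

Answer: B G Y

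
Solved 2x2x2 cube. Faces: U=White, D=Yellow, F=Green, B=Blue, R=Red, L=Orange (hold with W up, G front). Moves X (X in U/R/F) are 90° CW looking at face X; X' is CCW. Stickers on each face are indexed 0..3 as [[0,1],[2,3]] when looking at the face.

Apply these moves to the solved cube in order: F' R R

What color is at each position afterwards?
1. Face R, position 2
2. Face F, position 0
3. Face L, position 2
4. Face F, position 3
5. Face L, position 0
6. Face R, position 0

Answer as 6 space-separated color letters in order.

Answer: R G O B O R

Derivation:
After move 1 (F'): F=GGGG U=WWRR R=YRYR D=OOYY L=OWOW
After move 2 (R): R=YYRR U=WGRG F=GOGY D=OBYB B=RBWB
After move 3 (R): R=RYRY U=WORY F=GBGB D=OWYR B=GBGB
Query 1: R[2] = R
Query 2: F[0] = G
Query 3: L[2] = O
Query 4: F[3] = B
Query 5: L[0] = O
Query 6: R[0] = R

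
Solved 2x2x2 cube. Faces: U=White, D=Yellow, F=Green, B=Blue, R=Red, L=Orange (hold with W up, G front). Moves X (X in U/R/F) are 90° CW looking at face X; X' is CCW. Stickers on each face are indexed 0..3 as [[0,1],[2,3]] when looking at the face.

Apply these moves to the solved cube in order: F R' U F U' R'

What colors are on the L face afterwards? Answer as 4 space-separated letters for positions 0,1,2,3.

Answer: O Y O G

Derivation:
After move 1 (F): F=GGGG U=WWOO R=WRWR D=RRYY L=OYOY
After move 2 (R'): R=RRWW U=WBOB F=GWGO D=RGYG B=YBRB
After move 3 (U): U=OWBB F=RRGO R=YBWW B=OYRB L=GWOY
After move 4 (F): F=GROR U=OWYW R=BBBW D=WYYG L=GROG
After move 5 (U'): U=WWOY F=GROR R=GRBW B=BBRB L=OYOG
After move 6 (R'): R=RWGB U=WROB F=GWOY D=WRYR B=GBYB
Query: L face = OYOG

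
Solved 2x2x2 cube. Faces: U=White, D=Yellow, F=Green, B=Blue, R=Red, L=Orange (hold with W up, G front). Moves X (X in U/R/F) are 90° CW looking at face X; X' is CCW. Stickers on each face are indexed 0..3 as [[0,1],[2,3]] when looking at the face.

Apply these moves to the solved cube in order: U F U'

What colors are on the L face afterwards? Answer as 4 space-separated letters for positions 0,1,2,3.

Answer: O O O Y

Derivation:
After move 1 (U): U=WWWW F=RRGG R=BBRR B=OOBB L=GGOO
After move 2 (F): F=GRGR U=WWOG R=WBWR D=RBYY L=GYOY
After move 3 (U'): U=WGWO F=GYGR R=GRWR B=WBBB L=OOOY
Query: L face = OOOY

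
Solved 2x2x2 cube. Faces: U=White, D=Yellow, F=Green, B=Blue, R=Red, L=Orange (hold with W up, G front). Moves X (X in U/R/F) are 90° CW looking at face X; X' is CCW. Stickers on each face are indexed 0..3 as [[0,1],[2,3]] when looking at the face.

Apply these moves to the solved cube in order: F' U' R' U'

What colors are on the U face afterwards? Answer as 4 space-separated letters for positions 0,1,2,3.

After move 1 (F'): F=GGGG U=WWRR R=YRYR D=OOYY L=OWOW
After move 2 (U'): U=WRWR F=OWGG R=GGYR B=YRBB L=BBOW
After move 3 (R'): R=GRGY U=WBWY F=ORGR D=OWYG B=YROB
After move 4 (U'): U=BYWW F=BBGR R=ORGY B=GROB L=YROW
Query: U face = BYWW

Answer: B Y W W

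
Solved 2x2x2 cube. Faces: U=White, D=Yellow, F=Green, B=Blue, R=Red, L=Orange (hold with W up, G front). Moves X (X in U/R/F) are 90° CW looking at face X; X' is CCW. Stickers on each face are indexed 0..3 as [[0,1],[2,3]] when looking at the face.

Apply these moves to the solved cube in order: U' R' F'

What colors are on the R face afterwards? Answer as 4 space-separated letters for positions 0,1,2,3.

After move 1 (U'): U=WWWW F=OOGG R=GGRR B=RRBB L=BBOO
After move 2 (R'): R=GRGR U=WBWR F=OWGW D=YOYG B=YRYB
After move 3 (F'): F=WWOG U=WBGG R=ORYR D=BOYG L=BROW
Query: R face = ORYR

Answer: O R Y R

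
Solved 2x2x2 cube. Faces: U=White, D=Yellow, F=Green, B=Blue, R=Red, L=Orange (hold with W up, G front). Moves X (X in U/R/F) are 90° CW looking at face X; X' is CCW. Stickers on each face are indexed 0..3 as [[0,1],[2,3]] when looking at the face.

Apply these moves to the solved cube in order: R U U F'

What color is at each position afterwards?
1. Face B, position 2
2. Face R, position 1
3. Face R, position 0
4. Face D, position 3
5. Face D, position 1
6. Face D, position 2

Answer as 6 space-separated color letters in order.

After move 1 (R): R=RRRR U=WGWG F=GYGY D=YBYB B=WBWB
After move 2 (U): U=WWGG F=RRGY R=WBRR B=OOWB L=GYOO
After move 3 (U): U=GWGW F=WBGY R=OORR B=GYWB L=RROO
After move 4 (F'): F=BYWG U=GWOR R=BOYR D=ROYB L=RWOG
Query 1: B[2] = W
Query 2: R[1] = O
Query 3: R[0] = B
Query 4: D[3] = B
Query 5: D[1] = O
Query 6: D[2] = Y

Answer: W O B B O Y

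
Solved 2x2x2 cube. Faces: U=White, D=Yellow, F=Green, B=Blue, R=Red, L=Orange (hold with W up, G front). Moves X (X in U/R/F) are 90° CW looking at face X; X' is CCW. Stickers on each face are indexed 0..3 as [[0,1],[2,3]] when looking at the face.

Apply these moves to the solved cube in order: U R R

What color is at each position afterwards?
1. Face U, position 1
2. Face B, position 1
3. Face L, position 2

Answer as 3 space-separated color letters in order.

Answer: Y O O

Derivation:
After move 1 (U): U=WWWW F=RRGG R=BBRR B=OOBB L=GGOO
After move 2 (R): R=RBRB U=WRWG F=RYGY D=YBYO B=WOWB
After move 3 (R): R=RRBB U=WYWY F=RBGO D=YWYW B=GORB
Query 1: U[1] = Y
Query 2: B[1] = O
Query 3: L[2] = O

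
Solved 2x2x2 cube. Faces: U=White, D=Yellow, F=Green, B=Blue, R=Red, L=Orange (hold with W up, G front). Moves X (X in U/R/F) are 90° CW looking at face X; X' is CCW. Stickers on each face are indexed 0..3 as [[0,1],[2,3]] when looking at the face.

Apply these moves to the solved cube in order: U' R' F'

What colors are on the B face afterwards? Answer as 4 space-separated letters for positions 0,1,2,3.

Answer: Y R Y B

Derivation:
After move 1 (U'): U=WWWW F=OOGG R=GGRR B=RRBB L=BBOO
After move 2 (R'): R=GRGR U=WBWR F=OWGW D=YOYG B=YRYB
After move 3 (F'): F=WWOG U=WBGG R=ORYR D=BOYG L=BROW
Query: B face = YRYB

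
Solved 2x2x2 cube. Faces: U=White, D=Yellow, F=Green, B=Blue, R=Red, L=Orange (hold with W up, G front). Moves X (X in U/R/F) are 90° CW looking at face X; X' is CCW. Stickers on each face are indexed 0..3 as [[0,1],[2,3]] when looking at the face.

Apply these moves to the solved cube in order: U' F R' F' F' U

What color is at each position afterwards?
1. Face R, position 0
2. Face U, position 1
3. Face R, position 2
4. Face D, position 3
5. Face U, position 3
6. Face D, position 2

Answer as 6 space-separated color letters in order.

After move 1 (U'): U=WWWW F=OOGG R=GGRR B=RRBB L=BBOO
After move 2 (F): F=GOGO U=WWOB R=WGWR D=RGYY L=BYOY
After move 3 (R'): R=GRWW U=WBOR F=GWGB D=ROYO B=YRGB
After move 4 (F'): F=WBGG U=WBGW R=ORRW D=YYYO L=BROO
After move 5 (F'): F=BGWG U=WBOR R=YRYW D=ROYO L=BWOG
After move 6 (U): U=OWRB F=YRWG R=YRYW B=BWGB L=BGOG
Query 1: R[0] = Y
Query 2: U[1] = W
Query 3: R[2] = Y
Query 4: D[3] = O
Query 5: U[3] = B
Query 6: D[2] = Y

Answer: Y W Y O B Y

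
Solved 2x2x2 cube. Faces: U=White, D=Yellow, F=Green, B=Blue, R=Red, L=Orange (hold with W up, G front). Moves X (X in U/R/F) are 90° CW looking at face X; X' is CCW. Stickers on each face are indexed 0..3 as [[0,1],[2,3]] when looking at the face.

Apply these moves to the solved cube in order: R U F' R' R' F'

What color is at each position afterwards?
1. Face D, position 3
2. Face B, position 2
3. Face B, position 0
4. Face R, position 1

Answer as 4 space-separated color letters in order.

After move 1 (R): R=RRRR U=WGWG F=GYGY D=YBYB B=WBWB
After move 2 (U): U=WWGG F=RRGY R=WBRR B=OOWB L=GYOO
After move 3 (F'): F=RYRG U=WWWR R=BBYR D=YOYB L=GGOG
After move 4 (R'): R=BRBY U=WWWO F=RWRR D=YYYG B=BOOB
After move 5 (R'): R=RYBB U=WOWB F=RWRO D=YWYR B=GOYB
After move 6 (F'): F=WORR U=WORB R=WYYB D=GGYR L=GBOW
Query 1: D[3] = R
Query 2: B[2] = Y
Query 3: B[0] = G
Query 4: R[1] = Y

Answer: R Y G Y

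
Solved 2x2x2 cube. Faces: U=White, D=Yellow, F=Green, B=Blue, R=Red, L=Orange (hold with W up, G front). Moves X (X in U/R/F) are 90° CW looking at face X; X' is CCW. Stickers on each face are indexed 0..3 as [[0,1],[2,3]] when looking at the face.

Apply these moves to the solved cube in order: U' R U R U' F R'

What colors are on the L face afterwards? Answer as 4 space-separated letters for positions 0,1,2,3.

Answer: O Y O W

Derivation:
After move 1 (U'): U=WWWW F=OOGG R=GGRR B=RRBB L=BBOO
After move 2 (R): R=RGRG U=WOWG F=OYGY D=YBYR B=WRWB
After move 3 (U): U=WWGO F=RGGY R=WRRG B=BBWB L=OYOO
After move 4 (R): R=RWGR U=WGGY F=RBGR D=YWYB B=OBWB
After move 5 (U'): U=GYWG F=OYGR R=RBGR B=RWWB L=OBOO
After move 6 (F): F=GORY U=GYOB R=WBGR D=GRYB L=OYOW
After move 7 (R'): R=BRWG U=GWOR F=GYRB D=GOYY B=BWRB
Query: L face = OYOW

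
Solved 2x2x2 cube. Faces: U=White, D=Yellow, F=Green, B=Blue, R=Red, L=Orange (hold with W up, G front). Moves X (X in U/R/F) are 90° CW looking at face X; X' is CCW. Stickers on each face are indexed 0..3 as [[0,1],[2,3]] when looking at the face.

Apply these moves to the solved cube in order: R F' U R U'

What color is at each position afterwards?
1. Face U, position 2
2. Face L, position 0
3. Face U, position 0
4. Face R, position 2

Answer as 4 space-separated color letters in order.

After move 1 (R): R=RRRR U=WGWG F=GYGY D=YBYB B=WBWB
After move 2 (F'): F=YYGG U=WGRR R=BRYR D=OOYB L=OGOW
After move 3 (U): U=RWRG F=BRGG R=WBYR B=OGWB L=YYOW
After move 4 (R): R=YWRB U=RRRG F=BOGB D=OWYO B=GGWB
After move 5 (U'): U=RGRR F=YYGB R=BORB B=YWWB L=GGOW
Query 1: U[2] = R
Query 2: L[0] = G
Query 3: U[0] = R
Query 4: R[2] = R

Answer: R G R R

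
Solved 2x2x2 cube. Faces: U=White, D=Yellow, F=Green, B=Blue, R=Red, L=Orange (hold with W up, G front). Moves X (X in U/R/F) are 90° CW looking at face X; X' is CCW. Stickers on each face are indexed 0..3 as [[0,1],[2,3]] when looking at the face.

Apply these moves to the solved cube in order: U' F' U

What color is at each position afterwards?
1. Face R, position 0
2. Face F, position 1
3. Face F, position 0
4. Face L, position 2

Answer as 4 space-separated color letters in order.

Answer: R G Y O

Derivation:
After move 1 (U'): U=WWWW F=OOGG R=GGRR B=RRBB L=BBOO
After move 2 (F'): F=OGOG U=WWGR R=YGYR D=BOYY L=BWOW
After move 3 (U): U=GWRW F=YGOG R=RRYR B=BWBB L=OGOW
Query 1: R[0] = R
Query 2: F[1] = G
Query 3: F[0] = Y
Query 4: L[2] = O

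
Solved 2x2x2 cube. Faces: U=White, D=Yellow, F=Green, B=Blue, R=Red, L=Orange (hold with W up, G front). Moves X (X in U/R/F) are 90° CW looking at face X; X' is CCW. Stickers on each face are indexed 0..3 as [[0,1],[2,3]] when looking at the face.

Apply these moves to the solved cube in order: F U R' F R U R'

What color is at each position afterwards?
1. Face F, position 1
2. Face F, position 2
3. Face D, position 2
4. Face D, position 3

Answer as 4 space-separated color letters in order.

Answer: O W Y G

Derivation:
After move 1 (F): F=GGGG U=WWOO R=WRWR D=RRYY L=OYOY
After move 2 (U): U=OWOW F=WRGG R=BBWR B=OYBB L=GGOY
After move 3 (R'): R=BRBW U=OBOO F=WWGW D=RRYG B=YYRB
After move 4 (F): F=GWWW U=OBYG R=OROW D=BBYG L=GROR
After move 5 (R): R=OOWR U=OWYW F=GBWG D=BRYY B=GYBB
After move 6 (U): U=YOWW F=OOWG R=GYWR B=GRBB L=GBOR
After move 7 (R'): R=YRGW U=YBWG F=OOWW D=BOYG B=YRRB
Query 1: F[1] = O
Query 2: F[2] = W
Query 3: D[2] = Y
Query 4: D[3] = G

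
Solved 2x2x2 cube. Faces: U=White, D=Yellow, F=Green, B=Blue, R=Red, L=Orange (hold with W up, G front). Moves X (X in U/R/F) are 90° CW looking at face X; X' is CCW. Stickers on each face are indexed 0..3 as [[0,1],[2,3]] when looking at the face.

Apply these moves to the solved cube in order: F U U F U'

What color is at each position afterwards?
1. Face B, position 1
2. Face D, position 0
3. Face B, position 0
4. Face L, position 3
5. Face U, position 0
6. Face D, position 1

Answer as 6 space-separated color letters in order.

Answer: Y W W R O O

Derivation:
After move 1 (F): F=GGGG U=WWOO R=WRWR D=RRYY L=OYOY
After move 2 (U): U=OWOW F=WRGG R=BBWR B=OYBB L=GGOY
After move 3 (U): U=OOWW F=BBGG R=OYWR B=GGBB L=WROY
After move 4 (F): F=GBGB U=OOYR R=WYWR D=WOYY L=WROR
After move 5 (U'): U=OROY F=WRGB R=GBWR B=WYBB L=GGOR
Query 1: B[1] = Y
Query 2: D[0] = W
Query 3: B[0] = W
Query 4: L[3] = R
Query 5: U[0] = O
Query 6: D[1] = O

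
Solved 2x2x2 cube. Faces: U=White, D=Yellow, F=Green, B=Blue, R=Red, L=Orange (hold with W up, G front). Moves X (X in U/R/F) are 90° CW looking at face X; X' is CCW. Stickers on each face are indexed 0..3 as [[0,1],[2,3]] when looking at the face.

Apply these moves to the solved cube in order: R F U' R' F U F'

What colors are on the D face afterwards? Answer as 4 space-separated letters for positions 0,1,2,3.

Answer: O Y Y Y

Derivation:
After move 1 (R): R=RRRR U=WGWG F=GYGY D=YBYB B=WBWB
After move 2 (F): F=GGYY U=WGOO R=WRGR D=RRYB L=OYOB
After move 3 (U'): U=GOWO F=OYYY R=GGGR B=WRWB L=WBOB
After move 4 (R'): R=GRGG U=GWWW F=OOYO D=RYYY B=BRRB
After move 5 (F): F=YOOO U=GWBB R=WRWG D=GGYY L=WROY
After move 6 (U): U=BGBW F=WROO R=BRWG B=WRRB L=YOOY
After move 7 (F'): F=ROWO U=BGBW R=GRGG D=OYYY L=YWOB
Query: D face = OYYY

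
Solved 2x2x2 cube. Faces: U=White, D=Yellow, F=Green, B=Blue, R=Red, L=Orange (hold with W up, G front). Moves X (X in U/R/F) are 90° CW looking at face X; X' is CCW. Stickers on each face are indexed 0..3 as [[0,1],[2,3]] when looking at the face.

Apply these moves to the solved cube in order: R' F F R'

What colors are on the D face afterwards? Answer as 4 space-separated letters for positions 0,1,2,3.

Answer: B G Y G

Derivation:
After move 1 (R'): R=RRRR U=WBWB F=GWGW D=YGYG B=YBYB
After move 2 (F): F=GGWW U=WBOO R=WRBR D=RRYG L=OYOG
After move 3 (F): F=WGWG U=WBGY R=OROR D=BWYG L=OROR
After move 4 (R'): R=RROO U=WYGY F=WBWY D=BGYG B=GBWB
Query: D face = BGYG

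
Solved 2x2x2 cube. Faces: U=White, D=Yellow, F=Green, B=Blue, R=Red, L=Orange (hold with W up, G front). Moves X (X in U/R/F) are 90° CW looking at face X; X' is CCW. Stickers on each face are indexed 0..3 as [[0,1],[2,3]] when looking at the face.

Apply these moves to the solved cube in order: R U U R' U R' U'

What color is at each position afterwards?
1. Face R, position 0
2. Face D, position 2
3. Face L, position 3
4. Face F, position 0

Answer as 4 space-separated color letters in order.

Answer: O Y O W

Derivation:
After move 1 (R): R=RRRR U=WGWG F=GYGY D=YBYB B=WBWB
After move 2 (U): U=WWGG F=RRGY R=WBRR B=OOWB L=GYOO
After move 3 (U): U=GWGW F=WBGY R=OORR B=GYWB L=RROO
After move 4 (R'): R=OROR U=GWGG F=WWGW D=YBYY B=BYBB
After move 5 (U): U=GGGW F=ORGW R=BYOR B=RRBB L=WWOO
After move 6 (R'): R=YRBO U=GBGR F=OGGW D=YRYW B=YRBB
After move 7 (U'): U=BRGG F=WWGW R=OGBO B=YRBB L=YROO
Query 1: R[0] = O
Query 2: D[2] = Y
Query 3: L[3] = O
Query 4: F[0] = W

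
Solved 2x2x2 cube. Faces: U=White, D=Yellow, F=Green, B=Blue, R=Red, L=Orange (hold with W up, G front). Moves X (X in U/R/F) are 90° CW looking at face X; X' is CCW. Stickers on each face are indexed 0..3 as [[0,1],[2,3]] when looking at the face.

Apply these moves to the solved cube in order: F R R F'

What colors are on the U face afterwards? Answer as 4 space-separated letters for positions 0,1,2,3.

Answer: W R R R

Derivation:
After move 1 (F): F=GGGG U=WWOO R=WRWR D=RRYY L=OYOY
After move 2 (R): R=WWRR U=WGOG F=GRGY D=RBYB B=OBWB
After move 3 (R): R=RWRW U=WROY F=GBGB D=RWYO B=GBGB
After move 4 (F'): F=BBGG U=WRRR R=WWRW D=YYYO L=OYOO
Query: U face = WRRR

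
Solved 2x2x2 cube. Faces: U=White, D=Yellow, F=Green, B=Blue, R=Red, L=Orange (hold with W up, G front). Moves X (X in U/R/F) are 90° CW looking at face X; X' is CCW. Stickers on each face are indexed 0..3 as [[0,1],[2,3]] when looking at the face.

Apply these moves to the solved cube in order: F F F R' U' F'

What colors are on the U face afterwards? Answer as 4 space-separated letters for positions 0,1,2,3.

Answer: B B G Y

Derivation:
After move 1 (F): F=GGGG U=WWOO R=WRWR D=RRYY L=OYOY
After move 2 (F): F=GGGG U=WWYY R=OROR D=WWYY L=OROR
After move 3 (F): F=GGGG U=WWRR R=YRYR D=OOYY L=OWOW
After move 4 (R'): R=RRYY U=WBRB F=GWGR D=OGYG B=YBOB
After move 5 (U'): U=BBWR F=OWGR R=GWYY B=RROB L=YBOW
After move 6 (F'): F=WROG U=BBGY R=GWOY D=BWYG L=YROW
Query: U face = BBGY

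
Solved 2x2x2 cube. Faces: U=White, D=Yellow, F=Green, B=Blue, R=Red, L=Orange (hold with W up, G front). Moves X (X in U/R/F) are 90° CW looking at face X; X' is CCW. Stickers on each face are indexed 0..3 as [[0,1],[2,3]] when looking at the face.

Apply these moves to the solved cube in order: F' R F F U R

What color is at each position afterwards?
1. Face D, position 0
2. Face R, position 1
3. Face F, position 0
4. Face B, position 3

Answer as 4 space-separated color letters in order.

Answer: G R W B

Derivation:
After move 1 (F'): F=GGGG U=WWRR R=YRYR D=OOYY L=OWOW
After move 2 (R): R=YYRR U=WGRG F=GOGY D=OBYB B=RBWB
After move 3 (F): F=GGYO U=WGWW R=RYGR D=RYYB L=OOOB
After move 4 (F): F=YGOG U=WGBO R=WYWR D=GRYB L=OROY
After move 5 (U): U=BWOG F=WYOG R=RBWR B=ORWB L=YGOY
After move 6 (R): R=WRRB U=BYOG F=WROB D=GWYO B=GRWB
Query 1: D[0] = G
Query 2: R[1] = R
Query 3: F[0] = W
Query 4: B[3] = B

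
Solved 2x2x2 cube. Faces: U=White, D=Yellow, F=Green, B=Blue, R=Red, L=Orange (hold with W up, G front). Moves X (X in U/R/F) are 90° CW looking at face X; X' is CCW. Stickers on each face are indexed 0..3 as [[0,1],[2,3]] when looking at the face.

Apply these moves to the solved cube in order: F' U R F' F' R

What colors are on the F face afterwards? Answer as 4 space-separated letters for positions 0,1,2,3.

After move 1 (F'): F=GGGG U=WWRR R=YRYR D=OOYY L=OWOW
After move 2 (U): U=RWRW F=YRGG R=BBYR B=OWBB L=GGOW
After move 3 (R): R=YBRB U=RRRG F=YOGY D=OBYO B=WWWB
After move 4 (F'): F=OYYG U=RRYR R=BBOB D=GWYO L=GGOR
After move 5 (F'): F=YGOY U=RRBO R=WBGB D=GRYO L=GROY
After move 6 (R): R=GWBB U=RGBY F=YROO D=GWYW B=OWRB
Query: F face = YROO

Answer: Y R O O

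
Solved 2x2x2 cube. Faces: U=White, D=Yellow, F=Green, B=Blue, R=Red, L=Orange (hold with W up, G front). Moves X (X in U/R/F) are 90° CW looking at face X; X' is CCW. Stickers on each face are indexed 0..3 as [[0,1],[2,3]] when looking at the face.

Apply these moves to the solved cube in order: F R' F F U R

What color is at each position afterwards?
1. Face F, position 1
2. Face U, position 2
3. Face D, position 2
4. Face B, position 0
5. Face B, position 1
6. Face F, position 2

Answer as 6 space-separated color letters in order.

After move 1 (F): F=GGGG U=WWOO R=WRWR D=RRYY L=OYOY
After move 2 (R'): R=RRWW U=WBOB F=GWGO D=RGYG B=YBRB
After move 3 (F): F=GGOW U=WBYY R=ORBW D=WRYG L=OROG
After move 4 (F): F=OGWG U=WBGR R=YRYW D=BOYG L=OWOR
After move 5 (U): U=GWRB F=YRWG R=YBYW B=OWRB L=OGOR
After move 6 (R): R=YYWB U=GRRG F=YOWG D=BRYO B=BWWB
Query 1: F[1] = O
Query 2: U[2] = R
Query 3: D[2] = Y
Query 4: B[0] = B
Query 5: B[1] = W
Query 6: F[2] = W

Answer: O R Y B W W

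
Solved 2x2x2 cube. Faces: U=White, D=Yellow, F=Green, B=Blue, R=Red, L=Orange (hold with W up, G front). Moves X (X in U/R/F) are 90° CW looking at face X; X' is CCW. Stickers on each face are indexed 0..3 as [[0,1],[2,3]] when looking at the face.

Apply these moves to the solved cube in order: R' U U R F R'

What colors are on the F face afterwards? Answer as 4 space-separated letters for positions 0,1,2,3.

Answer: G B G R

Derivation:
After move 1 (R'): R=RRRR U=WBWB F=GWGW D=YGYG B=YBYB
After move 2 (U): U=WWBB F=RRGW R=YBRR B=OOYB L=GWOO
After move 3 (U): U=BWBW F=YBGW R=OORR B=GWYB L=RROO
After move 4 (R): R=RORO U=BBBW F=YGGG D=YYYG B=WWWB
After move 5 (F): F=GYGG U=BBOR R=BOWO D=RRYG L=RYOY
After move 6 (R'): R=OOBW U=BWOW F=GBGR D=RYYG B=GWRB
Query: F face = GBGR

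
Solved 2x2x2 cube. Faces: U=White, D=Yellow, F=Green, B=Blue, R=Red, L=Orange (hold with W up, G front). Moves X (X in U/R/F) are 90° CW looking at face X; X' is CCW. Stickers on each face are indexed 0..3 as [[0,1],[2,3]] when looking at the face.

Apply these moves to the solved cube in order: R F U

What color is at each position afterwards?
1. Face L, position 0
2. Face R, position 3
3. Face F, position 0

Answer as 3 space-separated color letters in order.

Answer: G R W

Derivation:
After move 1 (R): R=RRRR U=WGWG F=GYGY D=YBYB B=WBWB
After move 2 (F): F=GGYY U=WGOO R=WRGR D=RRYB L=OYOB
After move 3 (U): U=OWOG F=WRYY R=WBGR B=OYWB L=GGOB
Query 1: L[0] = G
Query 2: R[3] = R
Query 3: F[0] = W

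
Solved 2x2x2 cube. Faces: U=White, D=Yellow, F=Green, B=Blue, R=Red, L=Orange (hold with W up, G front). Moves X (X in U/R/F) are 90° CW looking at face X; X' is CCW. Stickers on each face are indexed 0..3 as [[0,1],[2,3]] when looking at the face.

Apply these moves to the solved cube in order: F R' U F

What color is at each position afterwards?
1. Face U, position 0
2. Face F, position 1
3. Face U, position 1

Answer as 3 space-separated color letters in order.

Answer: O R W

Derivation:
After move 1 (F): F=GGGG U=WWOO R=WRWR D=RRYY L=OYOY
After move 2 (R'): R=RRWW U=WBOB F=GWGO D=RGYG B=YBRB
After move 3 (U): U=OWBB F=RRGO R=YBWW B=OYRB L=GWOY
After move 4 (F): F=GROR U=OWYW R=BBBW D=WYYG L=GROG
Query 1: U[0] = O
Query 2: F[1] = R
Query 3: U[1] = W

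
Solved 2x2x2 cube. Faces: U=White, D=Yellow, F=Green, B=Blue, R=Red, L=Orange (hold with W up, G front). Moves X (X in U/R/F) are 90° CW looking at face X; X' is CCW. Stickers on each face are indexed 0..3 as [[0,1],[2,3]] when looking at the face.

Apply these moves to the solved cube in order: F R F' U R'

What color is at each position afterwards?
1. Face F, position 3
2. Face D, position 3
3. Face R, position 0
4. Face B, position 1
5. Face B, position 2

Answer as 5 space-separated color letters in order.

After move 1 (F): F=GGGG U=WWOO R=WRWR D=RRYY L=OYOY
After move 2 (R): R=WWRR U=WGOG F=GRGY D=RBYB B=OBWB
After move 3 (F'): F=RYGG U=WGWR R=BWRR D=YYYB L=OGOO
After move 4 (U): U=WWRG F=BWGG R=OBRR B=OGWB L=RYOO
After move 5 (R'): R=BROR U=WWRO F=BWGG D=YWYG B=BGYB
Query 1: F[3] = G
Query 2: D[3] = G
Query 3: R[0] = B
Query 4: B[1] = G
Query 5: B[2] = Y

Answer: G G B G Y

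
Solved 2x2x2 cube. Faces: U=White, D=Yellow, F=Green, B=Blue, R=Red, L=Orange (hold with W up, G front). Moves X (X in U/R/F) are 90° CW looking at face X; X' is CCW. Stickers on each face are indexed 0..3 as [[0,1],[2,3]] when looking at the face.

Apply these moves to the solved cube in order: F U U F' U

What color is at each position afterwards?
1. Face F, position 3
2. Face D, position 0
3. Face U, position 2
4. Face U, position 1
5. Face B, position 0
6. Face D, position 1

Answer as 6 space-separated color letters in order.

Answer: G R W O W Y

Derivation:
After move 1 (F): F=GGGG U=WWOO R=WRWR D=RRYY L=OYOY
After move 2 (U): U=OWOW F=WRGG R=BBWR B=OYBB L=GGOY
After move 3 (U): U=OOWW F=BBGG R=OYWR B=GGBB L=WROY
After move 4 (F'): F=BGBG U=OOOW R=RYRR D=RYYY L=WWOW
After move 5 (U): U=OOWO F=RYBG R=GGRR B=WWBB L=BGOW
Query 1: F[3] = G
Query 2: D[0] = R
Query 3: U[2] = W
Query 4: U[1] = O
Query 5: B[0] = W
Query 6: D[1] = Y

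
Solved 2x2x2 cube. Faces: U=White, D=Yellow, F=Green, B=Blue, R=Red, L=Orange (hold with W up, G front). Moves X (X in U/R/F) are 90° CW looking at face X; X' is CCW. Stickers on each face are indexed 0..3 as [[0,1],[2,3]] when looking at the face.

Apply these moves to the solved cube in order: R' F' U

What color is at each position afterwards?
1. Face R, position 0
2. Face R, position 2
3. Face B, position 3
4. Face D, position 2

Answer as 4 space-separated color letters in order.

Answer: Y Y B Y

Derivation:
After move 1 (R'): R=RRRR U=WBWB F=GWGW D=YGYG B=YBYB
After move 2 (F'): F=WWGG U=WBRR R=GRYR D=OOYG L=OBOW
After move 3 (U): U=RWRB F=GRGG R=YBYR B=OBYB L=WWOW
Query 1: R[0] = Y
Query 2: R[2] = Y
Query 3: B[3] = B
Query 4: D[2] = Y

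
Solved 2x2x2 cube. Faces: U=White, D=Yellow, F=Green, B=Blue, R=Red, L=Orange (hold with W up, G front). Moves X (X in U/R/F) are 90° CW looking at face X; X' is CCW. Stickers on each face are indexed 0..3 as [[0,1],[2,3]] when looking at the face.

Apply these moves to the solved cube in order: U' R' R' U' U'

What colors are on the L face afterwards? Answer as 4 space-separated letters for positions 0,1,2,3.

Answer: R R O O

Derivation:
After move 1 (U'): U=WWWW F=OOGG R=GGRR B=RRBB L=BBOO
After move 2 (R'): R=GRGR U=WBWR F=OWGW D=YOYG B=YRYB
After move 3 (R'): R=RRGG U=WYWY F=OBGR D=YWYW B=GROB
After move 4 (U'): U=YYWW F=BBGR R=OBGG B=RROB L=GROO
After move 5 (U'): U=YWYW F=GRGR R=BBGG B=OBOB L=RROO
Query: L face = RROO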